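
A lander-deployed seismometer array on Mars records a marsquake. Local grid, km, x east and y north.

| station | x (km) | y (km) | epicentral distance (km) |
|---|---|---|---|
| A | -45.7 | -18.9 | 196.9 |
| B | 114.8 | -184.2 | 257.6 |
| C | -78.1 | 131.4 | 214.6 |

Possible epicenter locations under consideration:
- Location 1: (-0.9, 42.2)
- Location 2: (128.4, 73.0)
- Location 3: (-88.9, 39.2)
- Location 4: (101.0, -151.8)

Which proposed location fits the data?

For each candidate, compare |candidate − station| to the reported distance:
Location 1: residuals A 121.1, B 3.3, C 96.6 → max 121.1 km
Location 2: residuals A 0.0, B 0.0, C 0.0 → max 0.0 km
Location 3: residuals A 124.5, B 44.7, C 121.8 → max 124.5 km
Location 4: residuals A 1.0, B 222.4, C 120.5 → max 222.4 km
Only Location 2 has all residuals ≈ 0.

Location 2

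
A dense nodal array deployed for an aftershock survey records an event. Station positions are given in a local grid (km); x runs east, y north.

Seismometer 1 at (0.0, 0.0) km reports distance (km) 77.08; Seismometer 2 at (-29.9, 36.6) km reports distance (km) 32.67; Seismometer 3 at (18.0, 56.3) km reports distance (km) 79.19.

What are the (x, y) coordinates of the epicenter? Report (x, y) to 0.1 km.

Circle about each station: x² + y² = 77.08²; (x + 29.9)² + (y − 36.6)² = 32.67²; (x − 18.0)² + (y − 56.3)² = 79.19².
Subtracting pairs of circle equations eliminates x²+y² and gives linear equations (the radical axes):
-59.8 x + 73.2 y = 7107.57
36.0 x + 112.6 y = 3163.96
Solving the 2×2 system: x ≈ -60.7, y ≈ 47.5 km.

x ≈ -60.7 km, y ≈ 47.5 km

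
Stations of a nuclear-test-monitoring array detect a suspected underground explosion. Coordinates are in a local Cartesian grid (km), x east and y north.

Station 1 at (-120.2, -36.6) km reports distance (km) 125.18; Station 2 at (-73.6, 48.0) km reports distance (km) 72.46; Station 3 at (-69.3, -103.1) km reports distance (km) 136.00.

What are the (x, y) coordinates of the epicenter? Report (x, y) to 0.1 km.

Circle about each station: (x + 120.2)² + (y + 36.6)² = 125.18²; (x + 73.6)² + (y − 48.0)² = 72.46²; (x + 69.3)² + (y + 103.1)² = 136.00².
Subtracting the Station 1 equation from the Station 2 and Station 3 equations removes the quadratic terms:
93.2 x + 169.2 y = 2352.94
101.8 x − 133.0 y = -3181.47
Solving the 2×2 system: x ≈ -7.6, y ≈ 18.1 km.
Check against Station 1 (with the unrounded x, y): √((x + 120.2)²+(y + 36.6)²) = 125.17 ≈ 125.18 km. ✓

x ≈ -7.6 km, y ≈ 18.1 km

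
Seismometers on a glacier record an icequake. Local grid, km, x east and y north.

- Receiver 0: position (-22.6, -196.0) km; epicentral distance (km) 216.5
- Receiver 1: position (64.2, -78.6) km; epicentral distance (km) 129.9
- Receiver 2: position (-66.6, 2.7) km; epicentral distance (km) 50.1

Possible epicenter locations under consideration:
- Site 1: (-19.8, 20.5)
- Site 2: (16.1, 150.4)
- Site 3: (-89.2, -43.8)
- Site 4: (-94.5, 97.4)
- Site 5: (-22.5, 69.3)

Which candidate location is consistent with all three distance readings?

Site 1

For each candidate, compare |candidate − station| to the reported distance:
Site 1: residuals Receiver 0 0.0, Receiver 1 0.0, Receiver 2 0.0 → max 0.0 km
Site 2: residuals Receiver 0 132.1, Receiver 1 104.1, Receiver 2 119.2 → max 132.1 km
Site 3: residuals Receiver 0 50.4, Receiver 1 27.4, Receiver 2 1.6 → max 50.4 km
Site 4: residuals Receiver 0 85.6, Receiver 1 107.1, Receiver 2 48.6 → max 107.1 km
Site 5: residuals Receiver 0 48.8, Receiver 1 41.5, Receiver 2 29.8 → max 48.8 km
Only Site 1 has all residuals ≈ 0.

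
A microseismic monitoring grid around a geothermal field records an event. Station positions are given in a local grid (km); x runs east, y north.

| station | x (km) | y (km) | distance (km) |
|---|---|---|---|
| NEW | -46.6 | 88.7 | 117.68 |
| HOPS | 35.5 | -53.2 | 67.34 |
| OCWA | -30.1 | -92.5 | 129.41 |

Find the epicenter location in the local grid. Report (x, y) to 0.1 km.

Circle about each station: (x + 46.6)² + (y − 88.7)² = 117.68²; (x − 35.5)² + (y + 53.2)² = 67.34²; (x + 30.1)² + (y + 92.5)² = 129.41².
Subtracting the NEW equation from the HOPS and OCWA equations removes the quadratic terms:
164.2 x − 283.8 y = 3365.15
33.0 x − 362.4 y = -3475.36
Solving the 2×2 system: x ≈ 44.0, y ≈ 13.6 km.

x ≈ 44.0 km, y ≈ 13.6 km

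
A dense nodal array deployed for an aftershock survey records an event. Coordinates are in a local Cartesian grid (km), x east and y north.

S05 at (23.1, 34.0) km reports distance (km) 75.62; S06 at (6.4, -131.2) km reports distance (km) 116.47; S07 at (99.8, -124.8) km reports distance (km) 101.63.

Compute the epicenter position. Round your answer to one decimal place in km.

Circle about each station: (x − 23.1)² + (y − 34.0)² = 75.62²; (x − 6.4)² + (y + 131.2)² = 116.47²; (x − 99.8)² + (y + 124.8)² = 101.63².
Subtracting the S05 equation from the S06 and S07 equations removes the quadratic terms:
-33.4 x − 330.4 y = 7717.91
153.4 x − 317.6 y = 19235.20
Solving the 2×2 system: x ≈ 63.7, y ≈ -29.8 km.
Check against S05 (with the unrounded x, y): √((x − 23.1)²+(y − 34.0)²) = 75.62 ≈ 75.62 km. ✓

63.7 km east, -29.8 km north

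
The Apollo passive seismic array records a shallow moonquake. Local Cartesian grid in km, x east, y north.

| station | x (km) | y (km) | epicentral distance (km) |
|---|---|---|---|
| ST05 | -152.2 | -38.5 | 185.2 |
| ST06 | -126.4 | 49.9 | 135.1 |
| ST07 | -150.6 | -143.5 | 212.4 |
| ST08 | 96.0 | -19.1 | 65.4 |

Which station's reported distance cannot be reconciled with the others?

ST06

Solve using three stations at a time. Using ST05, ST07, ST08 (subtract circle equations pairwise → linear system) gives (x, y) ≈ (33.0, -36.7).
Distances from that point to each station vs reported:
  ST05: calculated 185.2 vs reported 185.2 → residual 0.0 km
  ST06: calculated 181.4 vs reported 135.1 → residual 46.3 km
  ST07: calculated 212.4 vs reported 212.4 → residual 0.0 km
  ST08: calculated 65.4 vs reported 65.4 → residual 0.0 km
ST05, ST07, ST08 are mutually consistent (residuals ≈ 0); ST06 is off by 46.3 km.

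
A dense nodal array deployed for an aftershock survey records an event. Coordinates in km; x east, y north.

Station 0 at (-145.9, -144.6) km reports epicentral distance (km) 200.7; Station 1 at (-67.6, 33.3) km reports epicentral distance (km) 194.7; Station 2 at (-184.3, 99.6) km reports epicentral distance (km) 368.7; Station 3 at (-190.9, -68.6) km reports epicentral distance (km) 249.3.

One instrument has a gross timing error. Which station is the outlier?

Solve using three stations at a time. Using Station 0, Station 1, Station 3 (subtract circle equations pairwise → linear system) gives (x, y) ≈ (53.1, -119.3).
Distances from that point to each station vs reported:
  Station 0: calculated 200.6 vs reported 200.7 → residual 0.1 km
  Station 1: calculated 194.6 vs reported 194.7 → residual 0.1 km
  Station 2: calculated 322.9 vs reported 368.7 → residual 45.8 km
  Station 3: calculated 249.2 vs reported 249.3 → residual 0.1 km
Station 0, Station 1, Station 3 are mutually consistent (residuals ≈ 0); Station 2 is off by 45.8 km.

Station 2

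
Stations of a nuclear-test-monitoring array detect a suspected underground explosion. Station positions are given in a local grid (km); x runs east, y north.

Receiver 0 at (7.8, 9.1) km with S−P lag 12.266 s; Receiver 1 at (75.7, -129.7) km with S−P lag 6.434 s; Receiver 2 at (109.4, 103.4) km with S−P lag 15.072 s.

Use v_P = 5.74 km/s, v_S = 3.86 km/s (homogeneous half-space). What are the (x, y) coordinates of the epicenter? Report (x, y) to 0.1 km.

126.5 km east, -73.4 km north

Distance from S−P lag: d = Δt · v_P v_S / (v_P − v_S) = Δt · (5.74·3.86)/(5.74−3.86) ≈ 11.7853·Δt.
So d_Receiver 0 = 144.56, d_Receiver 1 = 75.83, d_Receiver 2 = 177.63 km.
Circle about each station: (x − 7.8)² + (y − 9.1)² = 144.56²; (x − 75.7)² + (y + 129.7)² = 75.83²; (x − 109.4)² + (y − 103.4)² = 177.63².
Subtracting pairs of circle equations eliminates x²+y² and gives linear equations (the radical axes):
135.8 x − 277.6 y = 37556.33
203.2 x + 188.6 y = 11861.45
Solving the 2×2 system: x ≈ 126.5, y ≈ -73.4 km.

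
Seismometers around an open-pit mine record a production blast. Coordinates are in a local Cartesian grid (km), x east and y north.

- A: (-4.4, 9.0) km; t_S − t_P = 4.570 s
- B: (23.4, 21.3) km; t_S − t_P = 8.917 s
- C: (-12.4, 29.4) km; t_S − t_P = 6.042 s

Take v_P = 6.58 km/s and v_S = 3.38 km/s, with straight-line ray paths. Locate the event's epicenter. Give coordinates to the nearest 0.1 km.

x ≈ -31.1 km, y ≈ -8.2 km

Distance from S−P lag: d = Δt · v_P v_S / (v_P − v_S) = Δt · (6.58·3.38)/(6.58−3.38) ≈ 6.9501·Δt.
So d_A = 31.76, d_B = 61.97, d_C = 41.99 km.
Circle about each station: (x + 4.4)² + (y − 9.0)² = 31.76²; (x − 23.4)² + (y − 21.3)² = 61.97²; (x + 12.4)² + (y − 29.4)² = 41.99².
Subtracting the A equation from the B and C equations removes the quadratic terms:
55.6 x + 24.6 y = -1930.69
-16.0 x + 40.8 y = 163.30
Solving the 2×2 system: x ≈ -31.1, y ≈ -8.2 km.
Check against A (with the unrounded x, y): √((x + 4.4)²+(y − 9.0)²) = 31.76 ≈ 31.76 km. ✓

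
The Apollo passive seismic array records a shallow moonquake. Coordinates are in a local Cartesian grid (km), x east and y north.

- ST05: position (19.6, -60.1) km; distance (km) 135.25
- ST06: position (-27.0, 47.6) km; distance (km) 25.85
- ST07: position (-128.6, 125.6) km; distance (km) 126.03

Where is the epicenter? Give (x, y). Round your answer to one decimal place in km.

x ≈ -15.2 km, y ≈ 70.6 km

Circle about each station: (x − 19.6)² + (y + 60.1)² = 135.25²; (x + 27.0)² + (y − 47.6)² = 25.85²; (x + 128.6)² + (y − 125.6)² = 126.03².
Subtracting the ST05 equation from the ST06 and ST07 equations removes the quadratic terms:
-93.2 x + 215.4 y = 16622.93
-296.4 x + 371.4 y = 30726.15
Solving the 2×2 system: x ≈ -15.2, y ≈ 70.6 km.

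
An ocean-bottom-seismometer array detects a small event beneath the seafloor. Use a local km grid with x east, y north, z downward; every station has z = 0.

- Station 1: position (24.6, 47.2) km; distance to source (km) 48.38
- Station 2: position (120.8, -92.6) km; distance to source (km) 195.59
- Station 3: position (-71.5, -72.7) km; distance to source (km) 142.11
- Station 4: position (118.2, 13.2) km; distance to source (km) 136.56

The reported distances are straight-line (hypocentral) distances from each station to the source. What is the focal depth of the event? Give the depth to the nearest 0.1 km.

Each station gives a sphere (x−x_i)² + (y−y_i)² + z² = d_i² (stations at z=0).
Subtracting the Station 1 sphere from Station 2 and Station 3: z² cancels, leaving linear equations in x and y:
192.4 x − 279.6 y = -15580.42
-192.2 x − 239.8 y = -10290.09
Solving: x ≈ -8.601, y ≈ 49.805 km (keep extra digits for the depth step; rounded: -8.6, 49.8).
Then from the Station 1 sphere: z² = 48.38² − (x − 24.6)² − (y − 47.2)² with x = -8.601, y = 49.805, so z ≈ 35.093 ≈ 35.1 km.
Check against Station 4 (with the unrounded solution): distance 136.57 ≈ 136.56 km. ✓

35.1 km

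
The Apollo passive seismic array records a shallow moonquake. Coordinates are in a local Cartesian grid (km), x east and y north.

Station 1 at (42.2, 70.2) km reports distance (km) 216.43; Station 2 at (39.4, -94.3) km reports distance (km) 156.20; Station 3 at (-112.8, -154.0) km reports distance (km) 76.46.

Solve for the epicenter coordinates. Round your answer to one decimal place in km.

(-115.9, -77.6)

Circle about each station: (x − 42.2)² + (y − 70.2)² = 216.43²; (x − 39.4)² + (y + 94.3)² = 156.20²; (x + 112.8)² + (y + 154.0)² = 76.46².
Subtracting the Station 1 equation from the Station 2 and Station 3 equations removes the quadratic terms:
-5.6 x − 329.0 y = 26179.47
-310.0 x − 448.4 y = 70726.77
Solving the 2×2 system: x ≈ -115.9, y ≈ -77.6 km.
Check against Station 1 (with the unrounded x, y): √((x − 42.2)²+(y − 70.2)²) = 216.43 ≈ 216.43 km. ✓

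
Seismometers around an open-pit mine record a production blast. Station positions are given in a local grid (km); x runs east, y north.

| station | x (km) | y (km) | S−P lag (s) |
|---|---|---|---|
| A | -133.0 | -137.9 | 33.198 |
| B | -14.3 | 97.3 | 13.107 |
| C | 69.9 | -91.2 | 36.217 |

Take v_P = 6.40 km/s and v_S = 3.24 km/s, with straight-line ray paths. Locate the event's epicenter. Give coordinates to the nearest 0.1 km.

(-97.9, 77.1)

Distance from S−P lag: d = Δt · v_P v_S / (v_P − v_S) = Δt · (6.40·3.24)/(6.40−3.24) ≈ 6.5620·Δt.
So d_A = 217.85, d_B = 86.01, d_C = 237.66 km.
Circle about each station: (x + 133.0)² + (y + 137.9)² = 217.85²; (x + 14.3)² + (y − 97.3)² = 86.01²; (x − 69.9)² + (y + 91.2)² = 237.66².
Subtracting pairs of circle equations eliminates x²+y² and gives linear equations (the radical axes):
237.4 x + 470.4 y = 13027.27
405.8 x + 93.4 y = -32525.61
Solving the 2×2 system: x ≈ -97.9, y ≈ 77.1 km.
Check against A (with the unrounded x, y): √((x + 133.0)²+(y + 137.9)²) = 217.85 ≈ 217.85 km. ✓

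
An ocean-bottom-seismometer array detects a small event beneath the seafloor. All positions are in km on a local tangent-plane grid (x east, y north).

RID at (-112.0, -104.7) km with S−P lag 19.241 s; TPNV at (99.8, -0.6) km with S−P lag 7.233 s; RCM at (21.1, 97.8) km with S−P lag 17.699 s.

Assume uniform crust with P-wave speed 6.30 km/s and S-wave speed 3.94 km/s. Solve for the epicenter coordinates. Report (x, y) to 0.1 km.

Distance from S−P lag: d = Δt · v_P v_S / (v_P − v_S) = Δt · (6.30·3.94)/(6.30−3.94) ≈ 10.5178·Δt.
So d_RID = 202.37, d_TPNV = 76.08, d_RCM = 186.15 km.
Circle about each station: (x + 112.0)² + (y + 104.7)² = 202.37²; (x − 99.8)² + (y + 0.6)² = 76.08²; (x − 21.1)² + (y − 97.8)² = 186.15².
Subtracting the RID equation from the TPNV and RCM equations removes the quadratic terms:
423.6 x + 208.2 y = 21619.76
266.2 x + 405.0 y = -7194.25
Solving the 2×2 system: x ≈ 88.3, y ≈ -75.8 km.
Check against RID (with the unrounded x, y): √((x + 112.0)²+(y + 104.7)²) = 202.37 ≈ 202.37 km. ✓

88.3 km east, -75.8 km north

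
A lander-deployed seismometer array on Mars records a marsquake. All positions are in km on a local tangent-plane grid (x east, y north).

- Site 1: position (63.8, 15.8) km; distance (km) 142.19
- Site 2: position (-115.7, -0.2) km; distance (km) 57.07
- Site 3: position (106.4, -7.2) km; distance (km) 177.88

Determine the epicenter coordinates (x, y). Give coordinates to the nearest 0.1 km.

Circle about each station: (x − 63.8)² + (y − 15.8)² = 142.19²; (x + 115.7)² + (y + 0.2)² = 57.07²; (x − 106.4)² + (y + 7.2)² = 177.88².
Subtracting pairs of circle equations eliminates x²+y² and gives linear equations (the radical axes):
-359.0 x − 32.0 y = 26027.46
85.2 x − 46.0 y = -4370.58
Solving the 2×2 system: x ≈ -69.5, y ≈ -33.7 km.

-69.5 km east, -33.7 km north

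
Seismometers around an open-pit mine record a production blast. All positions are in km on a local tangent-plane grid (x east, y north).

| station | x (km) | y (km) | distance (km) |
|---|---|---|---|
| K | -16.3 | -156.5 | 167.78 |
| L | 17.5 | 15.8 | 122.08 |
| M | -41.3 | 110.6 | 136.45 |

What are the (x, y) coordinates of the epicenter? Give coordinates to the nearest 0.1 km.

Circle about each station: (x + 16.3)² + (y + 156.5)² = 167.78²; (x − 17.5)² + (y − 15.8)² = 122.08²; (x + 41.3)² + (y − 110.6)² = 136.45².
Subtracting pairs of circle equations eliminates x²+y² and gives linear equations (the radical axes):
67.6 x + 344.6 y = -10955.45
-50.0 x + 534.2 y = -1288.36
Solving the 2×2 system: x ≈ -101.4, y ≈ -11.9 km.
Check against K (with the unrounded x, y): √((x + 16.3)²+(y + 156.5)²) = 167.78 ≈ 167.78 km. ✓

x ≈ -101.4 km, y ≈ -11.9 km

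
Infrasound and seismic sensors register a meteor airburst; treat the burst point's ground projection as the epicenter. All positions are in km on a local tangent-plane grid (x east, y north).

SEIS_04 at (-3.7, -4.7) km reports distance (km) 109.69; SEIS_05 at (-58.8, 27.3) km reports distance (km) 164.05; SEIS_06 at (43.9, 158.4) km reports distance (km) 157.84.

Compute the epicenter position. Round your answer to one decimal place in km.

Circle about each station: (x + 3.7)² + (y + 4.7)² = 109.69²; (x + 58.8)² + (y − 27.3)² = 164.05²; (x − 43.9)² + (y − 158.4)² = 157.84².
Subtracting the SEIS_04 equation from the SEIS_05 and SEIS_06 equations removes the quadratic terms:
-110.2 x + 64.0 y = -10713.56
95.2 x + 326.2 y = 14100.42
Solving the 2×2 system: x ≈ 104.6, y ≈ 12.7 km.

(104.6, 12.7)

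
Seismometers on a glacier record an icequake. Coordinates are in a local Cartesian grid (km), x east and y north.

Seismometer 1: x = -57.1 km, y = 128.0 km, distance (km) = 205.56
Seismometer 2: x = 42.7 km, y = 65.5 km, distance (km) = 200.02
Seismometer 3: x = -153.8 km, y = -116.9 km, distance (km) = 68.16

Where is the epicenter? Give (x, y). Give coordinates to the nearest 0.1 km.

(-102.0, -72.6)

Circle about each station: (x + 57.1)² + (y − 128.0)² = 205.56²; (x − 42.7)² + (y − 65.5)² = 200.02²; (x + 153.8)² + (y + 116.9)² = 68.16².
Subtracting pairs of circle equations eliminates x²+y² and gives linear equations (the radical axes):
199.6 x − 125.0 y = -11283.96
-193.4 x − 489.8 y = 55284.77
Solving the 2×2 system: x ≈ -102.0, y ≈ -72.6 km.
Check against Seismometer 1 (with the unrounded x, y): √((x + 57.1)²+(y − 128.0)²) = 205.56 ≈ 205.56 km. ✓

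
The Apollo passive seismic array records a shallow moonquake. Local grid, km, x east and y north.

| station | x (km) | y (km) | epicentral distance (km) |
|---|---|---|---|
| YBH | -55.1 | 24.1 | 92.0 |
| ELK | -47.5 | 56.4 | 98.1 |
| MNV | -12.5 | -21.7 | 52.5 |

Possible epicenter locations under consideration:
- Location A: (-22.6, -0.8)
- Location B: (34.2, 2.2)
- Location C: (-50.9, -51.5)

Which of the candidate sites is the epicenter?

Location B

For each candidate, compare |candidate − station| to the reported distance:
Location A: residuals YBH 51.1, ELK 35.7, MNV 29.3 → max 51.1 km
Location B: residuals YBH 0.1, ELK 0.1, MNV 0.0 → max 0.1 km
Location C: residuals YBH 16.3, ELK 9.9, MNV 3.9 → max 16.3 km
Only Location B has all residuals ≈ 0.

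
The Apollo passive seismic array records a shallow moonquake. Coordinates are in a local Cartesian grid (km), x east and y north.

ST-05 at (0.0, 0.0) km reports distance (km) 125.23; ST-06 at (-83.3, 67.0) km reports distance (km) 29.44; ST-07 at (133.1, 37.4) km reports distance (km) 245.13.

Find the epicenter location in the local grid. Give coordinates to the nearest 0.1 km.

Circle about each station: x² + y² = 125.23²; (x + 83.3)² + (y − 67.0)² = 29.44²; (x − 133.1)² + (y − 37.4)² = 245.13².
Subtracting pairs of circle equations eliminates x²+y² and gives linear equations (the radical axes):
-166.6 x + 134.0 y = 26243.73
266.2 x + 74.8 y = -25291.79
Solving the 2×2 system: x ≈ -111.2, y ≈ 57.6 km.

x ≈ -111.2 km, y ≈ 57.6 km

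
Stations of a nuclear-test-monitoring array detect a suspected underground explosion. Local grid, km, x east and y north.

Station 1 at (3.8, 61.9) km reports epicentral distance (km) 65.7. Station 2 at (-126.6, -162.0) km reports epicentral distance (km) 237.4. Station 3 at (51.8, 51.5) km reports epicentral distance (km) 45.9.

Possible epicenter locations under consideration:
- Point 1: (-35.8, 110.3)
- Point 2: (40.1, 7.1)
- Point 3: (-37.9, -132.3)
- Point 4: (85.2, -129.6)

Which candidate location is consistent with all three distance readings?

For each candidate, compare |candidate − station| to the reported distance:
Point 1: residuals Station 1 3.2, Station 2 49.6, Station 3 59.6 → max 59.6 km
Point 2: residuals Station 1 0.0, Station 2 0.1, Station 3 0.0 → max 0.1 km
Point 3: residuals Station 1 132.9, Station 2 143.9, Station 3 158.6 → max 158.6 km
Point 4: residuals Station 1 142.4, Station 2 23.1, Station 3 138.3 → max 142.4 km
Only Point 2 has all residuals ≈ 0.

Point 2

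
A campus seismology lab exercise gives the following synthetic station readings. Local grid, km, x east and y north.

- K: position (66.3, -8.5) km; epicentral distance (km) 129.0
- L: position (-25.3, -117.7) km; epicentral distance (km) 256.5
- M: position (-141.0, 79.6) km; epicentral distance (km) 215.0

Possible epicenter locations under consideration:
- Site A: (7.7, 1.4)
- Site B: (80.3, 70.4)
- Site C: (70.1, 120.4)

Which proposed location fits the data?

For each candidate, compare |candidate − station| to the reported distance:
Site A: residuals K 69.6, L 132.9, M 47.0 → max 132.9 km
Site B: residuals K 48.9, L 40.8, M 6.5 → max 48.9 km
Site C: residuals K 0.0, L 0.0, M 0.0 → max 0.0 km
Only Site C has all residuals ≈ 0.

Site C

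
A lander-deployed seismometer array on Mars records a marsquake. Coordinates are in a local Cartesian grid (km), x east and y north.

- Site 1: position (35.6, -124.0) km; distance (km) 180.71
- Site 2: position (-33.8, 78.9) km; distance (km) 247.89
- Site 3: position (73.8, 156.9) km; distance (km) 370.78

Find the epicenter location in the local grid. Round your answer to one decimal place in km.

-144.1 km east, -143.1 km north

Circle about each station: (x − 35.6)² + (y + 124.0)² = 180.71²; (x + 33.8)² + (y − 78.9)² = 247.89²; (x − 73.8)² + (y − 156.9)² = 370.78².
Subtracting pairs of circle equations eliminates x²+y² and gives linear equations (the radical axes):
-138.8 x + 405.8 y = -38069.06
76.4 x + 561.8 y = -91401.01
Solving the 2×2 system: x ≈ -144.1, y ≈ -143.1 km.
Check against Site 1 (with the unrounded x, y): √((x − 35.6)²+(y + 124.0)²) = 180.70 ≈ 180.71 km. ✓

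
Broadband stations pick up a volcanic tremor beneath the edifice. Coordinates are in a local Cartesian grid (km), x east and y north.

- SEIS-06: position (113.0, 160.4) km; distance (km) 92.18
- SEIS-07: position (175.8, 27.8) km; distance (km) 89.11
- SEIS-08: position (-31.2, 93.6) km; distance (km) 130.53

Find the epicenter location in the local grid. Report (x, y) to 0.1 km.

(97.1, 69.6)

Circle about each station: (x − 113.0)² + (y − 160.4)² = 92.18²; (x − 175.8)² + (y − 27.8)² = 89.11²; (x + 31.2)² + (y − 93.6)² = 130.53².
Subtracting the SEIS-06 equation from the SEIS-07 and SEIS-08 equations removes the quadratic terms:
125.6 x − 265.2 y = -6262.12
-288.4 x − 133.6 y = -37303.69
Solving the 2×2 system: x ≈ 97.1, y ≈ 69.6 km.
Check against SEIS-06 (with the unrounded x, y): √((x − 113.0)²+(y − 160.4)²) = 92.18 ≈ 92.18 km. ✓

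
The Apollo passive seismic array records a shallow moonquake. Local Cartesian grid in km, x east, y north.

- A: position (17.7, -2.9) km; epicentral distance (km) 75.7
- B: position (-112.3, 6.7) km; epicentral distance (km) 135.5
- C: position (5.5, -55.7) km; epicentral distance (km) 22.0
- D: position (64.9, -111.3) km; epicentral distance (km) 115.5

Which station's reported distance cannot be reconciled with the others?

Solve using three stations at a time. Using A, B, C (subtract circle equations pairwise → linear system) gives (x, y) ≈ (-4.4, -75.3).
Distances from that point to each station vs reported:
  A: calculated 75.7 vs reported 75.7 → residual 0.0 km
  B: calculated 135.5 vs reported 135.5 → residual 0.0 km
  C: calculated 22.0 vs reported 22.0 → residual 0.0 km
  D: calculated 78.1 vs reported 115.5 → residual 37.4 km
A, B, C are mutually consistent (residuals ≈ 0); D is off by 37.4 km.

D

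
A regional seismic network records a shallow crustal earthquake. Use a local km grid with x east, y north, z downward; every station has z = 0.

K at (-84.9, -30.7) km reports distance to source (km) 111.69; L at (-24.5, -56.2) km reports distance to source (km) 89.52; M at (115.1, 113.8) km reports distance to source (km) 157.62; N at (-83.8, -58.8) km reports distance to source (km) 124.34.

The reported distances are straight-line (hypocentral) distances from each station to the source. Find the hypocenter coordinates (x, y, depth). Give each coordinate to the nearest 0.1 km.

x ≈ 5.6 km, y ≈ 11.9 km, depth ≈ 49.7 km

Each station gives a sphere (x−x_i)² + (y−y_i)² + z² = d_i² (stations at z=0).
Subtracting the K sphere from L and M: z² cancels, leaving linear equations in x and y:
120.8 x − 51.0 y = 69.02
400.0 x + 289.0 y = 5678.54
Solving: x ≈ 5.597, y ≈ 11.903 km (keep extra digits for the depth step; rounded: 5.6, 11.9).
Then from the K sphere: z² = 111.69² − (x + 84.9)² − (y + 30.7)² with x = 5.597, y = 11.903, so z ≈ 49.698 ≈ 49.7 km.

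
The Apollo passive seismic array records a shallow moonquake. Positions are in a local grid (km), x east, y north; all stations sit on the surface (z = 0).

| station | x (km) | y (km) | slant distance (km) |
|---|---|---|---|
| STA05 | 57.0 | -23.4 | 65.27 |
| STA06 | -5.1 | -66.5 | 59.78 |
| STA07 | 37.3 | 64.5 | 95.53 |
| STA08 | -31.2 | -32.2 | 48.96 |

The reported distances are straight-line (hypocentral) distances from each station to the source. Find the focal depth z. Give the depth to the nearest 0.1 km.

Each station gives a sphere (x−x_i)² + (y−y_i)² + z² = d_i² (stations at z=0).
Subtracting the STA05 sphere from STA06 and STA07: z² cancels, leaving linear equations in x and y:
-124.2 x − 86.2 y = 1338.22
-39.4 x + 175.8 y = -3110.83
Solving: x ≈ 1.304, y ≈ -17.403 km (keep extra digits for the depth step; rounded: 1.3, -17.4).
Then from the STA05 sphere: z² = 65.27² − (x − 57.0)² − (y + 23.4)² with x = 1.304, y = -17.403, so z ≈ 33.499 ≈ 33.5 km.

33.5 km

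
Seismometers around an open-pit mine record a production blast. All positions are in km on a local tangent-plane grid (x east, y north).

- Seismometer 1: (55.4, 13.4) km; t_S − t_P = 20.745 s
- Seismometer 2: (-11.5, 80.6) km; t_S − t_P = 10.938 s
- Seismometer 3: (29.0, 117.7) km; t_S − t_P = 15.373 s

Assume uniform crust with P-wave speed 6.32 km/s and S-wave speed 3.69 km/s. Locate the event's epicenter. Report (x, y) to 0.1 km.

Distance from S−P lag: d = Δt · v_P v_S / (v_P − v_S) = Δt · (6.32·3.69)/(6.32−3.69) ≈ 8.8672·Δt.
So d_Seismometer 1 = 183.95, d_Seismometer 2 = 96.99, d_Seismometer 3 = 136.32 km.
Circle about each station: (x − 55.4)² + (y − 13.4)² = 183.95²; (x + 11.5)² + (y − 80.6)² = 96.99²; (x − 29.0)² + (y − 117.7)² = 136.32².
Subtracting the Seismometer 1 equation from the Seismometer 2 and Seismometer 3 equations removes the quadratic terms:
-133.8 x + 134.4 y = 27810.43
-52.8 x + 208.6 y = 26700.03
Solving the 2×2 system: x ≈ -106.3, y ≈ 101.1 km.

-106.3 km east, 101.1 km north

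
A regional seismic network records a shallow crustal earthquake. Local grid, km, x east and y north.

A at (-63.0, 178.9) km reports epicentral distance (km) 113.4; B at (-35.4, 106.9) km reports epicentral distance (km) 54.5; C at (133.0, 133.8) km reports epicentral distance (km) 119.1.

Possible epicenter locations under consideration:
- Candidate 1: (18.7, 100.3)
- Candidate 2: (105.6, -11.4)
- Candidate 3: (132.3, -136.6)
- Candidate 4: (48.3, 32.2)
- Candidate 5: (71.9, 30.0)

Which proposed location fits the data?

For each candidate, compare |candidate − station| to the reported distance:
Candidate 1: residuals A 0.0, B 0.0, C 0.0 → max 0.0 km
Candidate 2: residuals A 140.8, B 129.6, C 28.7 → max 140.8 km
Candidate 3: residuals A 257.7, B 241.2, C 151.3 → max 257.7 km
Candidate 4: residuals A 70.7, B 57.7, C 13.2 → max 70.7 km
Candidate 5: residuals A 87.5, B 77.5, C 1.3 → max 87.5 km
Only Candidate 1 has all residuals ≈ 0.

Candidate 1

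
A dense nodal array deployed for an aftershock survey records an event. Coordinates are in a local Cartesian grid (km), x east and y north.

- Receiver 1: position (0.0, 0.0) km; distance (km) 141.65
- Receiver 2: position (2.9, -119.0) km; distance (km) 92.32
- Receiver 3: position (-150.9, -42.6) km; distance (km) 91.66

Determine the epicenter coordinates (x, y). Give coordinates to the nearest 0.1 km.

Circle about each station: x² + y² = 141.65²; (x − 2.9)² + (y + 119.0)² = 92.32²; (x + 150.9)² + (y + 42.6)² = 91.66².
Subtracting pairs of circle equations eliminates x²+y² and gives linear equations (the radical axes):
5.8 x − 238.0 y = 25711.15
-301.8 x − 85.2 y = 36248.74
Solving the 2×2 system: x ≈ -89.0, y ≈ -110.2 km.

x ≈ -89.0 km, y ≈ -110.2 km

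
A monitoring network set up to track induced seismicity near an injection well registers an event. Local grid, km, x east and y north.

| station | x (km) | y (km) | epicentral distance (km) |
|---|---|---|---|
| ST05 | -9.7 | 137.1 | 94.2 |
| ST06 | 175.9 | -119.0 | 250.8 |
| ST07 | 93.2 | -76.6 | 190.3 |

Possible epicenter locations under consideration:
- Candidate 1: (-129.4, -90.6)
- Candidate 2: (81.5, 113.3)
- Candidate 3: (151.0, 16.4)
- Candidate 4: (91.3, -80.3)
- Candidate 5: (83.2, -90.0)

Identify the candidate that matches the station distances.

For each candidate, compare |candidate − station| to the reported distance:
Candidate 1: residuals ST05 163.0, ST06 55.8, ST07 32.7 → max 163.0 km
Candidate 2: residuals ST05 0.1, ST06 0.1, ST07 0.0 → max 0.1 km
Candidate 3: residuals ST05 106.8, ST06 113.1, ST07 80.8 → max 113.1 km
Candidate 4: residuals ST05 145.5, ST06 157.8, ST07 186.1 → max 186.1 km
Candidate 5: residuals ST05 151.2, ST06 153.7, ST07 173.6 → max 173.6 km
Only Candidate 2 has all residuals ≈ 0.

Candidate 2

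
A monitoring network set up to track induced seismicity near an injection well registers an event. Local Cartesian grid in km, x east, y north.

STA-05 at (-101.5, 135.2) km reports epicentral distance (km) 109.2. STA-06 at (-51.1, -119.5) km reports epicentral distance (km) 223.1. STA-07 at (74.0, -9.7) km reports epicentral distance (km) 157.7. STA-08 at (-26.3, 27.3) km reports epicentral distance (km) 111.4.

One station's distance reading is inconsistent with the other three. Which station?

STA-06

Solve using three stations at a time. Using STA-05, STA-07, STA-08 (subtract circle equations pairwise → linear system) gives (x, y) ≈ (7.7, 133.4).
Distances from that point to each station vs reported:
  STA-05: calculated 109.2 vs reported 109.2 → residual 0.0 km
  STA-06: calculated 259.7 vs reported 223.1 → residual 36.6 km
  STA-07: calculated 157.7 vs reported 157.7 → residual 0.0 km
  STA-08: calculated 111.4 vs reported 111.4 → residual 0.0 km
STA-05, STA-07, STA-08 are mutually consistent (residuals ≈ 0); STA-06 is off by 36.6 km.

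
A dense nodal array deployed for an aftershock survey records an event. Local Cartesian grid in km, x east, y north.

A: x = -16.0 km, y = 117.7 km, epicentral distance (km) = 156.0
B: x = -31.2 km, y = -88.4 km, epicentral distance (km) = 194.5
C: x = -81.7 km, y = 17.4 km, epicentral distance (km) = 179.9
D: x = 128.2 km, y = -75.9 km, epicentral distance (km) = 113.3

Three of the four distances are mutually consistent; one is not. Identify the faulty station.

C

Solve using three stations at a time. Using A, B, D (subtract circle equations pairwise → linear system) gives (x, y) ≈ (117.6, 37.0).
Distances from that point to each station vs reported:
  A: calculated 156.1 vs reported 156.0 → residual 0.1 km
  B: calculated 194.5 vs reported 194.5 → residual 0.0 km
  C: calculated 200.2 vs reported 179.9 → residual 20.3 km
  D: calculated 113.4 vs reported 113.3 → residual 0.1 km
A, B, D are mutually consistent (residuals ≈ 0); C is off by 20.3 km.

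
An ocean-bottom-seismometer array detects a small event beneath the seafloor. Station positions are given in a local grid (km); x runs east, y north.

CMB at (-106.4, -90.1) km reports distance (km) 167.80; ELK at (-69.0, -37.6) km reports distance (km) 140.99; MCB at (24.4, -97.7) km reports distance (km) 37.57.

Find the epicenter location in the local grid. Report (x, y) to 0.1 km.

61.4 km east, -91.2 km north

Circle about each station: (x + 106.4)² + (y + 90.1)² = 167.80²; (x + 69.0)² + (y + 37.6)² = 140.99²; (x − 24.4)² + (y + 97.7)² = 37.57².
Subtracting pairs of circle equations eliminates x²+y² and gives linear equations (the radical axes):
74.8 x + 105.0 y = -4985.55
261.6 x − 15.2 y = 17447.02
Solving the 2×2 system: x ≈ 61.4, y ≈ -91.2 km.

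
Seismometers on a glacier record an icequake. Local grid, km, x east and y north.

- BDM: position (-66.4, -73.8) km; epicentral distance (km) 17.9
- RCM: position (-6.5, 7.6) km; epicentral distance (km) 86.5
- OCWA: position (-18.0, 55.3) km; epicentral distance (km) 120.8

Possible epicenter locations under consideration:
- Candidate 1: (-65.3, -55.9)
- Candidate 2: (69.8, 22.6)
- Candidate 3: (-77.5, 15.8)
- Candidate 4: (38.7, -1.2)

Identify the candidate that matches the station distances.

Candidate 1

For each candidate, compare |candidate − station| to the reported distance:
Candidate 1: residuals BDM 0.0, RCM 0.0, OCWA 0.0 → max 0.0 km
Candidate 2: residuals BDM 149.0, RCM 8.7, OCWA 27.1 → max 149.0 km
Candidate 3: residuals BDM 72.4, RCM 15.0, OCWA 49.4 → max 72.4 km
Candidate 4: residuals BDM 109.8, RCM 40.5, OCWA 40.8 → max 109.8 km
Only Candidate 1 has all residuals ≈ 0.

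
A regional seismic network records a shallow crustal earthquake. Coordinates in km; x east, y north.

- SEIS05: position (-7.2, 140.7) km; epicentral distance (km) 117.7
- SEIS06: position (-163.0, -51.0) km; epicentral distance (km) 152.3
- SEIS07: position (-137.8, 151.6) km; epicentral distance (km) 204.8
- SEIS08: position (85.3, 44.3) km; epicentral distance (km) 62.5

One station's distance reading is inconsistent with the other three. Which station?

SEIS06

Solve using three stations at a time. Using SEIS05, SEIS07, SEIS08 (subtract circle equations pairwise → linear system) gives (x, y) ≈ (25.1, 27.6).
Distances from that point to each station vs reported:
  SEIS05: calculated 117.7 vs reported 117.7 → residual 0.0 km
  SEIS06: calculated 203.9 vs reported 152.3 → residual 51.6 km
  SEIS07: calculated 204.8 vs reported 204.8 → residual 0.0 km
  SEIS08: calculated 62.4 vs reported 62.5 → residual 0.1 km
SEIS05, SEIS07, SEIS08 are mutually consistent (residuals ≈ 0); SEIS06 is off by 51.6 km.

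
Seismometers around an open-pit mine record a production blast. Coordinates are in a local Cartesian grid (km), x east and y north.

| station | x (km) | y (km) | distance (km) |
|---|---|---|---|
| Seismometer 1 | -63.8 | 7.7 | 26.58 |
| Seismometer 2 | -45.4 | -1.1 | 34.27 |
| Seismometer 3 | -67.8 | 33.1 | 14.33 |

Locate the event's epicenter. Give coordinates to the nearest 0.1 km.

-53.5 km east, 32.2 km north

Circle about each station: (x + 63.8)² + (y − 7.7)² = 26.58²; (x + 45.4)² + (y + 1.1)² = 34.27²; (x + 67.8)² + (y − 33.1)² = 14.33².
Subtracting the Seismometer 1 equation from the Seismometer 2 and Seismometer 3 equations removes the quadratic terms:
36.8 x − 17.6 y = -2535.30
-8.0 x + 50.8 y = 2063.87
Solving the 2×2 system: x ≈ -53.5, y ≈ 32.2 km.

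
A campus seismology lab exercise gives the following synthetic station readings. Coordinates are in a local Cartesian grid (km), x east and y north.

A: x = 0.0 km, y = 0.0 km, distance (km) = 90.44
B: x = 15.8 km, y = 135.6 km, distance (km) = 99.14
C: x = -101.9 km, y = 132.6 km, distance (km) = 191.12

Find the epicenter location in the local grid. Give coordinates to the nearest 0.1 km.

Circle about each station: x² + y² = 90.44²; (x − 15.8)² + (y − 135.6)² = 99.14²; (x + 101.9)² + (y − 132.6)² = 191.12².
Subtracting the A equation from the B and C equations removes the quadratic terms:
31.6 x + 271.2 y = 16987.65
-203.8 x + 265.2 y = -381.09
Solving the 2×2 system: x ≈ 72.4, y ≈ 54.2 km.

72.4 km east, 54.2 km north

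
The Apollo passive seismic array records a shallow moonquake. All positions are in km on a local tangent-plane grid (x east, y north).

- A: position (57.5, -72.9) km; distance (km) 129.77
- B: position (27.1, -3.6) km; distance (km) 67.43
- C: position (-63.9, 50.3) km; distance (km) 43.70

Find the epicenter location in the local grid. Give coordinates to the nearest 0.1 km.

(-37.6, 15.4)

Circle about each station: (x − 57.5)² + (y + 72.9)² = 129.77²; (x − 27.1)² + (y + 3.6)² = 67.43²; (x + 63.9)² + (y − 50.3)² = 43.70².
Subtracting pairs of circle equations eliminates x²+y² and gives linear equations (the radical axes):
-60.8 x + 138.6 y = 4420.16
-242.8 x + 246.4 y = 12923.20
Solving the 2×2 system: x ≈ -37.6, y ≈ 15.4 km.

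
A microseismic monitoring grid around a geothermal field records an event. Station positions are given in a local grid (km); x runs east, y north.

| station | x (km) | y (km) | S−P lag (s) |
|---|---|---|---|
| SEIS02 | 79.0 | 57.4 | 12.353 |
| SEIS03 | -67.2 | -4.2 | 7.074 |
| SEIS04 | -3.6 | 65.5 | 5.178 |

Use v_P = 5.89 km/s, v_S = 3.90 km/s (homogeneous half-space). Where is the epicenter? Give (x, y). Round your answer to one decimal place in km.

(-62.2, 77.3)

Distance from S−P lag: d = Δt · v_P v_S / (v_P − v_S) = Δt · (5.89·3.90)/(5.89−3.90) ≈ 11.5432·Δt.
So d_SEIS02 = 142.59, d_SEIS03 = 81.66, d_SEIS04 = 59.77 km.
Circle about each station: (x − 79.0)² + (y − 57.4)² = 142.59²; (x + 67.2)² + (y + 4.2)² = 81.66²; (x + 3.6)² + (y − 65.5)² = 59.77².
Subtracting the SEIS02 equation from the SEIS03 and SEIS04 equations removes the quadratic terms:
-292.4 x − 123.2 y = 8661.27
-165.2 x + 16.2 y = 11526.91
Solving the 2×2 system: x ≈ -62.2, y ≈ 77.3 km.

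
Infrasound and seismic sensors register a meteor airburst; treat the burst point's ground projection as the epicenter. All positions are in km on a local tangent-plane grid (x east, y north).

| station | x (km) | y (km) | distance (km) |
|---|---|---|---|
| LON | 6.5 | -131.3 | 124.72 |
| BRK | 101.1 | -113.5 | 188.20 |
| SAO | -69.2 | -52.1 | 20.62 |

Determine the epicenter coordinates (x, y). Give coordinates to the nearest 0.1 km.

Circle about each station: (x − 6.5)² + (y + 131.3)² = 124.72²; (x − 101.1)² + (y + 113.5)² = 188.20²; (x + 69.2)² + (y + 52.1)² = 20.62².
Subtracting pairs of circle equations eliminates x²+y² and gives linear equations (the radical axes):
189.2 x + 35.6 y = -14042.64
-151.4 x + 158.4 y = 5351.00
Solving the 2×2 system: x ≈ -68.3, y ≈ -31.5 km.
Check against LON (with the unrounded x, y): √((x − 6.5)²+(y + 131.3)²) = 124.72 ≈ 124.72 km. ✓

x ≈ -68.3 km, y ≈ -31.5 km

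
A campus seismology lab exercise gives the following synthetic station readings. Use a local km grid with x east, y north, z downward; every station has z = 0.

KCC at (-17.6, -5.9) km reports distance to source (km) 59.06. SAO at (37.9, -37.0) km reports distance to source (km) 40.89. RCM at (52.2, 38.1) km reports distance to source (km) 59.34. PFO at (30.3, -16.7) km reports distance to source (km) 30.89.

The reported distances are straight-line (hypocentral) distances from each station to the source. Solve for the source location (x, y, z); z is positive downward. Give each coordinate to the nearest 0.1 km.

Each station gives a sphere (x−x_i)² + (y−y_i)² + z² = d_i² (stations at z=0).
Subtracting the KCC sphere from SAO and RCM: z² cancels, leaving linear equations in x and y:
111.0 x − 62.2 y = 4276.93
139.6 x + 88.0 y = 3798.73
Solving: x ≈ 33.204, y ≈ -9.506 km (keep extra digits for the depth step; rounded: 33.2, -9.5).
Then from the KCC sphere: z² = 59.06² − (x + 17.6)² − (y + 5.9)² with x = 33.204, y = -9.506, so z ≈ 29.900 ≈ 29.9 km.

(33.2, -9.5, 29.9)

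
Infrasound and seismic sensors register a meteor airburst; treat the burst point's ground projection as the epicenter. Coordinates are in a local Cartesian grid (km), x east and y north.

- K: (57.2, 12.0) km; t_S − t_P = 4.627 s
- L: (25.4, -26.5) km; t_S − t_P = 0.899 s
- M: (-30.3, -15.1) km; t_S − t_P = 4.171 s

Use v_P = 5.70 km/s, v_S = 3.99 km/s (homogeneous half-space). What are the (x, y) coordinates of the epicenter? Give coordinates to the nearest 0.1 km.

x ≈ 20.5 km, y ≈ -37.4 km

Distance from S−P lag: d = Δt · v_P v_S / (v_P − v_S) = Δt · (5.70·3.99)/(5.70−3.99) ≈ 13.3000·Δt.
So d_K = 61.54, d_L = 11.96, d_M = 55.47 km.
Circle about each station: (x − 57.2)² + (y − 12.0)² = 61.54²; (x − 25.4)² + (y + 26.5)² = 11.96²; (x + 30.3)² + (y + 15.1)² = 55.47².
Subtracting pairs of circle equations eliminates x²+y² and gives linear equations (the radical axes):
-63.6 x − 77.0 y = 1575.70
-175.0 x − 54.2 y = -1559.49
Solving the 2×2 system: x ≈ 20.5, y ≈ -37.4 km.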